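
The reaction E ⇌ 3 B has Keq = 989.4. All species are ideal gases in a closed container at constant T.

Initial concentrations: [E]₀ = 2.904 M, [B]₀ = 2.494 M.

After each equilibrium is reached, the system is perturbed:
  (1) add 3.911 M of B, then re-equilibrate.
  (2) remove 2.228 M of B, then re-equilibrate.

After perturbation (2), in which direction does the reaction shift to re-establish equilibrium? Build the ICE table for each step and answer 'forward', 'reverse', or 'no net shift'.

Q₀ = 5.342 vs Keq = 989.4 ⇒ Q<K, forward
Step 1:
                   E          B
  init         2.904      2.494
  Δ           -2.168      6.503
  eq          0.7362      8.997
  solve Keq expr → x = 2.168; check Q = 989.4
Then add 3.911 M of B.
Step 2:
                   E          B
  init        0.7362      12.91
  Δ           0.6233      -1.87
  eq           1.359      11.04
  solve Keq expr → x = -0.6233; check Q = 989.4
Then remove 2.228 M of B.
Step 3:
                   E          B
  init         1.359      8.811
  Δ          -0.3714      1.114
  eq          0.9881      9.925
  solve Keq expr → x = 0.3714; check Q = 989.4

Direction: forward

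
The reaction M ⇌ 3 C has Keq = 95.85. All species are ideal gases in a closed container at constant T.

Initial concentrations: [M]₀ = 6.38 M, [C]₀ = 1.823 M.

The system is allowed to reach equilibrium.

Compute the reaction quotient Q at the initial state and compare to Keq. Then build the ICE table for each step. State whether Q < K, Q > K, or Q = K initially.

Q₀ = 0.9496; Q < K (proceeds forward)

Q₀ = 0.9496 vs Keq = 95.85 ⇒ Q<K, forward
Step 1:
                   M          C
  I             6.38      1.823
  C           -1.906      5.718
  E            4.474      7.541
  solve Keq expr → x = 1.906; check Q = 95.85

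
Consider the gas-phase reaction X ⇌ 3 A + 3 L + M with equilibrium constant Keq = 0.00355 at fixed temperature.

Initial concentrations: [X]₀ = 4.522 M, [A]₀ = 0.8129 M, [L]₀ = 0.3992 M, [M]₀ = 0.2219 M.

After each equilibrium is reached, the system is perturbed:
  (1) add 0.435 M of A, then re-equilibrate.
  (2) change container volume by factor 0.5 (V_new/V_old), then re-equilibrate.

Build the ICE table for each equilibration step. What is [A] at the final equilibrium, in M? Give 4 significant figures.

[A]_eq = 1.953 M

Q₀ = 0.001677 vs Keq = 0.00355 ⇒ Q<K, forward
Step 1:
                  X         A         L         M
  I           4.522    0.8129    0.3992    0.2219
  C        -0.02075   0.06224   0.06224   0.02075
  E           4.501    0.8751    0.4614    0.2426
  solve Keq expr → x = 0.02075; check Q = 0.00355
Then add 0.435 M of A.
Step 2:
                  X         A         L         M
  I           4.501      1.31    0.4614    0.2426
  C         0.03558   -0.1067   -0.1067  -0.03558
  E           4.537     1.203    0.3547    0.2071
  solve Keq expr → x = -0.03558; check Q = 0.00355
Then change container volume by factor 0.5 (V_new/V_old).
Step 3:
                  X         A         L         M
  I           9.074     2.407    0.7094    0.4141
  C          0.1512   -0.4537   -0.4537   -0.1512
  E           9.225     1.953    0.2557    0.2629
  solve Keq expr → x = -0.1512; check Q = 0.00355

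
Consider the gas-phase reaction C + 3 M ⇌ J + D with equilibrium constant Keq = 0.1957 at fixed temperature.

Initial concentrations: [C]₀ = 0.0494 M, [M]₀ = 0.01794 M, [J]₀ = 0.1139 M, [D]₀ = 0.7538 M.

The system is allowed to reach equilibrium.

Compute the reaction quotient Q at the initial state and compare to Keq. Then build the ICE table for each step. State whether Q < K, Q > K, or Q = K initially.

Q₀ = 3.0101e+05; Q > K (proceeds reverse)

Q₀ = 3.0101e+05 vs Keq = 0.1957 ⇒ Q>K, reverse
Step 1:
                  C         M         J         D
  init       0.0494   0.01794    0.1139    0.7538
  Δ          0.1117    0.3352   -0.1117   -0.1117
  eq         0.1611    0.3532  0.002163    0.6421
  solve Keq expr → x = -0.1117; check Q = 0.1957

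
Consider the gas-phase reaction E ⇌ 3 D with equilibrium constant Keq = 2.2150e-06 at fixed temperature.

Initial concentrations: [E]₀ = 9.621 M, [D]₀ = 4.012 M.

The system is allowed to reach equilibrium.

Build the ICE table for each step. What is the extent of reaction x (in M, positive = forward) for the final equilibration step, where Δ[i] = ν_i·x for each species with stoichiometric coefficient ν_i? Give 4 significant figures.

x = -1.328 M

Q₀ = 6.712 vs Keq = 2.2150e-06 ⇒ Q>K, reverse
Step 1:
                   E          D
  init         9.621      4.012
  Δ            1.328     -3.983
  eq           10.95    0.02895
  solve Keq expr → x = -1.328; check Q = 2.2150e-06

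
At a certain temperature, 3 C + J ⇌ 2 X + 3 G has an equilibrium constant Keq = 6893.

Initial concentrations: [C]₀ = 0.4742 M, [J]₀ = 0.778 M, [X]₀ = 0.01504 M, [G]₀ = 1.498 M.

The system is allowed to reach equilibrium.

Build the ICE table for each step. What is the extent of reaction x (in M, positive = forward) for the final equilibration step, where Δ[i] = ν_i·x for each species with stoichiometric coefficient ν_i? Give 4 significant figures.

Q₀ = 0.009166 vs Keq = 6893 ⇒ Q<K, forward
Step 1:
                  C         J         X         G
  I          0.4742     0.778   0.01504     1.498
  C         -0.4221   -0.1407    0.2814    0.4221
  E         0.05212    0.6373    0.2964      1.92
  solve Keq expr → x = 0.1407; check Q = 6893

x = 0.1407 M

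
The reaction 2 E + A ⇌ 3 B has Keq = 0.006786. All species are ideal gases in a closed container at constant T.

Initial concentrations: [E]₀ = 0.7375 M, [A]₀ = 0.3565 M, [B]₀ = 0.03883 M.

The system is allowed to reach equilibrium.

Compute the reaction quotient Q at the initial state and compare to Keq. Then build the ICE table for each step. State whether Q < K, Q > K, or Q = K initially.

Q₀ = 3.0194e-04 vs Keq = 0.006786 ⇒ Q<K, forward
Step 1:
                  E         A         B
  init       0.7375    0.3565   0.03883
  Δ        -0.04287  -0.02144   0.06431
  eq         0.6946    0.3351    0.1031
  solve Keq expr → x = 0.02144; check Q = 0.006786

Q₀ = 3.0194e-04; Q < K (proceeds forward)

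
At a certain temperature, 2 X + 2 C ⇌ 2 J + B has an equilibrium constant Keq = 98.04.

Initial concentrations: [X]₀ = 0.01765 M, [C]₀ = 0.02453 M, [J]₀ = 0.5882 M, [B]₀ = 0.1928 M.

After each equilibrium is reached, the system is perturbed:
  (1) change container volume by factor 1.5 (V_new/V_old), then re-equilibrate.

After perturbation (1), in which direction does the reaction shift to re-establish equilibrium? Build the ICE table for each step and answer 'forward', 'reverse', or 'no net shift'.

Direction: reverse

Q₀ = 3.5585e+05 vs Keq = 98.04 ⇒ Q>K, reverse
Step 1:
                   X          C          J          B
  init       0.01765    0.02453     0.5882     0.1928
  Δ           0.1123     0.1123    -0.1123   -0.05613
  eq          0.1299     0.1368     0.4759     0.1367
  solve Keq expr → x = -0.05613; check Q = 98.04
Then change container volume by factor 1.5 (V_new/V_old).
Step 2:
                   X          C          J          B
  init       0.08661    0.09119     0.3173    0.09111
  Δ          0.00734    0.00734   -0.00734   -0.00367
  eq         0.09395    0.09853       0.31    0.08744
  solve Keq expr → x = -0.00367; check Q = 98.04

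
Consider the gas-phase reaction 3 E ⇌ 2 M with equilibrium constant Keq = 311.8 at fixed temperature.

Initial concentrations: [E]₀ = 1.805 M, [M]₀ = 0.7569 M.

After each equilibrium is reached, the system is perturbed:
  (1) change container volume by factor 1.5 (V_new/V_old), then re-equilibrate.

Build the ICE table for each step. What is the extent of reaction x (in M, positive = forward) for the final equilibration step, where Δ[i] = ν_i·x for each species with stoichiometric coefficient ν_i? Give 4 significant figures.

Q₀ = 0.09742 vs Keq = 311.8 ⇒ Q<K, forward
Step 1:
                    E           M
  Initial       1.805      0.7569
  Change       -1.586       1.057
  Equil        0.2193       1.814
  solve Keq expr → x = 0.5286; check Q = 311.8
Then change container volume by factor 1.5 (V_new/V_old).
Step 2:
                    E           M
  Initial      0.1462       1.209
  Change      0.01993    -0.01329
  Equil        0.1662       1.196
  solve Keq expr → x = -0.006644; check Q = 311.8

x = -0.006644 M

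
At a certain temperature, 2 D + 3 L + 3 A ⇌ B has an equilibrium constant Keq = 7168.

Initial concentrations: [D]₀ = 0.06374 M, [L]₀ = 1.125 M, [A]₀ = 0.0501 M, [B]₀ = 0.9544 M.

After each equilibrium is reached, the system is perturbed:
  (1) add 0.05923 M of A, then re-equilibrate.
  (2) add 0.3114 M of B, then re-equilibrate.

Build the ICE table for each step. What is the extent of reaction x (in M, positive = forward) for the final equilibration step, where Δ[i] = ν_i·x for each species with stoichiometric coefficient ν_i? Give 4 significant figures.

x = -0.003164 M

Q₀ = 1.3120e+06 vs Keq = 7168 ⇒ Q>K, reverse
Step 1:
                   D          L          A          B
  I          0.06374      1.125     0.0501     0.9544
  C          0.07067      0.106      0.106   -0.03534
  E           0.1344      1.231     0.1561     0.9191
  solve Keq expr → x = -0.03534; check Q = 7168
Then add 0.05923 M of A.
Step 2:
                   D          L          A          B
  I           0.1344      1.231     0.2153     0.9191
  C         -0.02232   -0.03348   -0.03348    0.01116
  E           0.1121      1.198     0.1819     0.9302
  solve Keq expr → x = 0.01116; check Q = 7168
Then add 0.3114 M of B.
Step 3:
                   D          L          A          B
  I           0.1121      1.198     0.1819      1.242
  C         0.006329   0.009493   0.009493  -0.003164
  E           0.1184      1.207     0.1914      1.238
  solve Keq expr → x = -0.003164; check Q = 7168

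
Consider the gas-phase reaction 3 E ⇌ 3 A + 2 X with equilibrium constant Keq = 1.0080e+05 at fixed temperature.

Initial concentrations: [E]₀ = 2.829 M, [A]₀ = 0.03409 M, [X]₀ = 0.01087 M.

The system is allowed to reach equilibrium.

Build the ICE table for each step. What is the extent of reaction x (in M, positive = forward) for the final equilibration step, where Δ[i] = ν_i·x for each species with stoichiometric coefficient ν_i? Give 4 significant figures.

x = 0.9132 M

Q₀ = 2.0675e-10 vs Keq = 1.0080e+05 ⇒ Q<K, forward
Step 1:
                    E           A           X
  init          2.829     0.03409     0.01087
  Δ             -2.74        2.74       1.826
  eq           0.0894       2.774       1.837
  solve Keq expr → x = 0.9132; check Q = 1.0080e+05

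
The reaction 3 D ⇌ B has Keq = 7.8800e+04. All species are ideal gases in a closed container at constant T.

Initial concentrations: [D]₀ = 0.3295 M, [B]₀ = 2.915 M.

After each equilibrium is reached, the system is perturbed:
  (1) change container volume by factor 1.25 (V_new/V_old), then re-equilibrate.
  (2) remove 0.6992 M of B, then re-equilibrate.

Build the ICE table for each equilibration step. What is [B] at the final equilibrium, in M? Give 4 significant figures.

[B]_eq = 1.711 M

Q₀ = 81.48 vs Keq = 7.8800e+04 ⇒ Q<K, forward
Step 1:
                   D          B
  I           0.3295      2.915
  C          -0.2958     0.0986
  E          0.03369      3.014
  solve Keq expr → x = 0.0986; check Q = 7.8800e+04
Then change container volume by factor 1.25 (V_new/V_old).
Step 2:
                   D          B
  I          0.02695      2.411
  C         0.004317  -0.001439
  E          0.03127      2.409
  solve Keq expr → x = -0.001439; check Q = 7.8800e+04
Then remove 0.6992 M of B.
Step 3:
                   D          B
  I          0.03127       1.71
  C         -0.00337   0.001123
  E           0.0279      1.711
  solve Keq expr → x = 0.001123; check Q = 7.8800e+04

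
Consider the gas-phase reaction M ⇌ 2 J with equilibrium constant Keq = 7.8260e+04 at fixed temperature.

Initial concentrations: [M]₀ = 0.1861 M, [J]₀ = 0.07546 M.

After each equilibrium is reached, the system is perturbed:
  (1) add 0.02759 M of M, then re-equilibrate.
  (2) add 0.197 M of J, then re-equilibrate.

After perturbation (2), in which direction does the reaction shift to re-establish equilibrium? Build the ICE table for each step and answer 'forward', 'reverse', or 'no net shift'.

Direction: reverse

Q₀ = 0.0306 vs Keq = 7.8260e+04 ⇒ Q<K, forward
Step 1:
                   M          J
  init        0.1861    0.07546
  Δ          -0.1861     0.3722
  eq      2.5606e-06     0.4477
  solve Keq expr → x = 0.1861; check Q = 7.8260e+04
Then add 0.02759 M of M.
Step 2:
                   M          J
  init       0.02759     0.4477
  Δ         -0.02759    0.05518
  eq      3.2308e-06     0.5028
  solve Keq expr → x = 0.02759; check Q = 7.8260e+04
Then add 0.197 M of J.
Step 3:
                   M          J
  init    3.2308e-06     0.6998
  Δ       3.0273e-06 -6.0546e-06
  eq      6.2581e-06     0.6998
  solve Keq expr → x = -3.0273e-06; check Q = 7.8260e+04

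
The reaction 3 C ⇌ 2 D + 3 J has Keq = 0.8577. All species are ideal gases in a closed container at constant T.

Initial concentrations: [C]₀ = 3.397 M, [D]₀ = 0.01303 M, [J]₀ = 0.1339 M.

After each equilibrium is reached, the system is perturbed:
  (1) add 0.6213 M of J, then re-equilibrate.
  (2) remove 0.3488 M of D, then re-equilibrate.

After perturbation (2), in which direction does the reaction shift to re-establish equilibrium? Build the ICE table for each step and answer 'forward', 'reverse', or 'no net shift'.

Q₀ = 1.0398e-08 vs Keq = 0.8577 ⇒ Q<K, forward
Step 1:
                   C          D          J
  Initial      3.397    0.01303     0.1339
  Change      -1.557      1.038      1.557
  Equil         1.84      1.051      1.691
  solve Keq expr → x = 0.519; check Q = 0.8577
Then add 0.6213 M of J.
Step 2:
                   C          D          J
  Initial       1.84      1.051      2.312
  Change      0.2199    -0.1466    -0.2199
  Equil         2.06     0.9045      2.092
  solve Keq expr → x = -0.07329; check Q = 0.8577
Then remove 0.3488 M of D.
Step 3:
                   C          D          J
  Initial       2.06     0.5557      2.092
  Change     -0.1926     0.1284     0.1926
  Equil        1.867     0.6841      2.285
  solve Keq expr → x = 0.06419; check Q = 0.8577

Direction: forward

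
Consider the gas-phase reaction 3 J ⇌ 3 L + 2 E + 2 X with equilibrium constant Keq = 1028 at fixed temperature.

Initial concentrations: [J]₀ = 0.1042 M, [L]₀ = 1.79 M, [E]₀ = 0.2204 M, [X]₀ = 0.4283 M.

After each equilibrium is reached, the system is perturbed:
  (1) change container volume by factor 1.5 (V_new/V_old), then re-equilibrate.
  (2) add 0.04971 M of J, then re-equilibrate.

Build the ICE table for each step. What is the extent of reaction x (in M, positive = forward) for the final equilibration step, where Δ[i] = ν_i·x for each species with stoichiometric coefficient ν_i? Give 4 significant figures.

x = 0.01521 M

Q₀ = 45.17 vs Keq = 1028 ⇒ Q<K, forward
Step 1:
                  J         L         E         X
  I          0.1042      1.79    0.2204    0.4283
  C        -0.05923   0.05923   0.03949   0.03949
  E         0.04497     1.849    0.2599    0.4678
  solve Keq expr → x = 0.01974; check Q = 1028
Then change container volume by factor 1.5 (V_new/V_old).
Step 2:
                  J         L         E         X
  I         0.02998     1.233    0.1733    0.3119
  C        -0.01154   0.01154  0.007694  0.007694
  E         0.01844     1.244     0.181    0.3196
  solve Keq expr → x = 0.003847; check Q = 1028
Then add 0.04971 M of J.
Step 3:
                  J         L         E         X
  I         0.06815     1.244     0.181    0.3196
  C        -0.04562   0.04562   0.03042   0.03042
  E         0.02252      1.29    0.2114      0.35
  solve Keq expr → x = 0.01521; check Q = 1028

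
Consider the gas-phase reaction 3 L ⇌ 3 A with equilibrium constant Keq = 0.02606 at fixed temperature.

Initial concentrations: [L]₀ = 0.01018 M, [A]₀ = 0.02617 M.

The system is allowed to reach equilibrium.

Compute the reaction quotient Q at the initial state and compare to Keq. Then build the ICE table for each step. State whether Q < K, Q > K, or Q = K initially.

Q₀ = 16.99 vs Keq = 0.02606 ⇒ Q>K, reverse
Step 1:
                   L          A
  Initial    0.01018    0.02617
  Change     0.01786   -0.01786
  Equil      0.02804   0.008312
  solve Keq expr → x = -0.005953; check Q = 0.02606

Q₀ = 16.99; Q > K (proceeds reverse)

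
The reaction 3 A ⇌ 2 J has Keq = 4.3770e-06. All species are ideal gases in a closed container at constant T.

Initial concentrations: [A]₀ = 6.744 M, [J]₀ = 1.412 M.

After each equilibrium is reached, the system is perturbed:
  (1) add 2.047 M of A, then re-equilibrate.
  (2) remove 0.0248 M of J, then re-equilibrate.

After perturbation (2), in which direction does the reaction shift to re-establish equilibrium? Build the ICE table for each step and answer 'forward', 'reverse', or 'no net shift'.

Q₀ = 0.0065 vs Keq = 4.3770e-06 ⇒ Q>K, reverse
Step 1:
                   A          J
  init         6.744      1.412
  Δ            2.036     -1.358
  eq            8.78    0.05443
  solve Keq expr → x = -0.6788; check Q = 4.3770e-06
Then add 2.047 M of A.
Step 2:
                   A          J
  init         10.83    0.05443
  Δ          -0.0297     0.0198
  eq            10.8    0.07423
  solve Keq expr → x = 0.009899; check Q = 4.3770e-06
Then remove 0.0248 M of J.
Step 3:
                   A          J
  init          10.8    0.04943
  Δ         -0.03663    0.02442
  eq           10.76    0.07385
  solve Keq expr → x = 0.01221; check Q = 4.3770e-06

Direction: forward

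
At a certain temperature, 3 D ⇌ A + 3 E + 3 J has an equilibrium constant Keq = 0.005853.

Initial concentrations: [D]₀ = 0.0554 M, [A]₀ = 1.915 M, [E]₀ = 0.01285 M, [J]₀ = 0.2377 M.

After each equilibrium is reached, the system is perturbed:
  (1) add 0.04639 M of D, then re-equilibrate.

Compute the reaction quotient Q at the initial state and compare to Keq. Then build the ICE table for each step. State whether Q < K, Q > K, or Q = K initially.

Q₀ = 3.2095e-04; Q < K (proceeds forward)

Q₀ = 3.2095e-04 vs Keq = 0.005853 ⇒ Q<K, forward
Step 1:
                    D           A           E           J
  I            0.0554       1.915     0.01285      0.2377
  C          -0.01221    0.004071     0.01221     0.01221
  E           0.04319       1.919     0.02506      0.2499
  solve Keq expr → x = 0.004071; check Q = 0.005853
Then add 0.04639 M of D.
Step 2:
                    D           A           E           J
  I           0.08958       1.919     0.02506      0.2499
  C          -0.01543    0.005143     0.01543     0.01543
  E           0.07415       1.924     0.04049      0.2653
  solve Keq expr → x = 0.005143; check Q = 0.005853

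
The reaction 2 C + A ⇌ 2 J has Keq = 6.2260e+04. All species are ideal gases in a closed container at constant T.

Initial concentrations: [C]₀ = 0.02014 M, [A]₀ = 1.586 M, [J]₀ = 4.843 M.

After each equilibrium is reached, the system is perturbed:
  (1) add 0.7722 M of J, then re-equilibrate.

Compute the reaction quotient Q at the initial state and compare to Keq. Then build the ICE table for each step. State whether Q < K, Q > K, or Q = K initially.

Q₀ = 3.6459e+04; Q < K (proceeds forward)

Q₀ = 3.6459e+04 vs Keq = 6.2260e+04 ⇒ Q<K, forward
Step 1:
                    C           A           J
  Initial     0.02014       1.586       4.843
  Change    -0.004702   -0.002351    0.004702
  Equil       0.01544       1.584       4.848
  solve Keq expr → x = 0.002351; check Q = 6.2260e+04
Then add 0.7722 M of J.
Step 2:
                    C           A           J
  Initial     0.01544       1.584        5.62
  Change     0.002445    0.001222   -0.002445
  Equil       0.01788       1.585       5.617
  solve Keq expr → x = -0.001222; check Q = 6.2260e+04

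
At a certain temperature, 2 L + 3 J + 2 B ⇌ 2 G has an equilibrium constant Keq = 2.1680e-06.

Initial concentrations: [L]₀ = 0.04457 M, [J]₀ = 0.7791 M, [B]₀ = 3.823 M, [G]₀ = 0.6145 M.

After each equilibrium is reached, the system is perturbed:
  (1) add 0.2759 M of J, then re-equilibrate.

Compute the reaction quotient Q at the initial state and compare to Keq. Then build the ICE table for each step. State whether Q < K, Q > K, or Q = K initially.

Q₀ = 27.5; Q > K (proceeds reverse)

Q₀ = 27.5 vs Keq = 2.1680e-06 ⇒ Q>K, reverse
Step 1:
                   L          J          B          G
  Initial    0.04457     0.7791      3.823     0.6145
  Change      0.6052     0.9078     0.6052    -0.6052
  Equil       0.6498      1.687      4.428   0.009283
  solve Keq expr → x = -0.3026; check Q = 2.1680e-06
Then add 0.2759 M of J.
Step 2:
                   L          J          B          G
  Initial     0.6498      1.963      4.428   0.009283
  Change    -0.00229  -0.003436   -0.00229    0.00229
  Equil       0.6475      1.959      4.426    0.01157
  solve Keq expr → x = 0.001145; check Q = 2.1680e-06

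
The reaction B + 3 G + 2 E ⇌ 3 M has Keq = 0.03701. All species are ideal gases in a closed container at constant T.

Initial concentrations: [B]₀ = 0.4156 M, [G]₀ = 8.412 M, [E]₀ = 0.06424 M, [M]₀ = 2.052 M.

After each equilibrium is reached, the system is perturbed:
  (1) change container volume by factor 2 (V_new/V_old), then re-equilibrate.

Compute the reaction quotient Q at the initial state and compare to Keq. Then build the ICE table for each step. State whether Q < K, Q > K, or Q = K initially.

Q₀ = 8.463; Q > K (proceeds reverse)

Q₀ = 8.463 vs Keq = 0.03701 ⇒ Q>K, reverse
Step 1:
                   B          G          E          M
  I           0.4156      8.412    0.06424      2.052
  C           0.1909     0.5726     0.3817    -0.5726
  E           0.6065      8.985      0.446      1.479
  solve Keq expr → x = -0.1909; check Q = 0.03701
Then change container volume by factor 2 (V_new/V_old).
Step 2:
                   B          G          E          M
  I           0.3032      4.492      0.223     0.7397
  C          0.06257     0.1877     0.1251    -0.1877
  E           0.3658       4.68     0.3481      0.552
  solve Keq expr → x = -0.06257; check Q = 0.03701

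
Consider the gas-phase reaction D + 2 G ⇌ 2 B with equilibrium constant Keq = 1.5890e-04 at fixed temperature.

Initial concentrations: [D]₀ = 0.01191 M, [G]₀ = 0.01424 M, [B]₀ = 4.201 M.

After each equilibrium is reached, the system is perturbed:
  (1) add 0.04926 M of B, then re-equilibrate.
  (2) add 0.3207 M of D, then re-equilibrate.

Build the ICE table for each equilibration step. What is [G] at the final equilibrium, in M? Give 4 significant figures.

[G]_eq = 4.183 M

Q₀ = 7.3076e+06 vs Keq = 1.5890e-04 ⇒ Q>K, reverse
Step 1:
                  D         G         B
  I         0.01191   0.01424     4.201
  C           2.063     4.126    -4.126
  E           2.075      4.14   0.07517
  solve Keq expr → x = -2.063; check Q = 1.5890e-04
Then add 0.04926 M of B.
Step 2:
                  D         G         B
  I           2.075      4.14    0.1244
  C         0.02398   0.04795  -0.04795
  E           2.099     4.188   0.07648
  solve Keq expr → x = -0.02398; check Q = 1.5890e-04
Then add 0.3207 M of D.
Step 3:
                  D         G         B
  I           2.419     4.188   0.07648
  C       -0.002741 -0.005482  0.005482
  E           2.417     4.183   0.08196
  solve Keq expr → x = 0.002741; check Q = 1.5890e-04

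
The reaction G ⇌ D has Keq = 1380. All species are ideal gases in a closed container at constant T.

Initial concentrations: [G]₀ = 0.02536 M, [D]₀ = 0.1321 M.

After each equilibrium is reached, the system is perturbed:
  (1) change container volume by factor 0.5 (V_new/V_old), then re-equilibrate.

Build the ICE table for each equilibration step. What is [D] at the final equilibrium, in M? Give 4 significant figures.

Q₀ = 5.209 vs Keq = 1380 ⇒ Q<K, forward
Step 1:
                  G         D
  I         0.02536    0.1321
  C        -0.02525   0.02525
  E       1.1402e-04    0.1573
  solve Keq expr → x = 0.02525; check Q = 1380
Then change container volume by factor 0.5 (V_new/V_old).
Step 2:
                  G         D
  I       2.2804e-04    0.3147
  C               0         0
  E       2.2804e-04    0.3147
  solve Keq expr → x = 0; check Q = 1380

[D]_eq = 0.3147 M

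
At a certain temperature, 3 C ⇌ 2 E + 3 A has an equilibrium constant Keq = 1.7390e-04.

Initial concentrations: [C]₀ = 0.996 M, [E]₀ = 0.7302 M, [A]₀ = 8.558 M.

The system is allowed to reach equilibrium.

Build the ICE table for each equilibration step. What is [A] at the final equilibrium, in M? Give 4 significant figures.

[A]_eq = 7.466 M

Q₀ = 338.2 vs Keq = 1.7390e-04 ⇒ Q>K, reverse
Step 1:
                  C         E         A
  I           0.996    0.7302     8.558
  C           1.092   -0.7282    -1.092
  E           2.088  0.001951     7.466
  solve Keq expr → x = -0.3641; check Q = 1.7390e-04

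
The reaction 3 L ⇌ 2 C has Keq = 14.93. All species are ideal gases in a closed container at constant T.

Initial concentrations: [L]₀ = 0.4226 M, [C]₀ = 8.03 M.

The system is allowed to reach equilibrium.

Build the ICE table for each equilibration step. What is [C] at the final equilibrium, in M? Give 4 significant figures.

[C]_eq = 7.294 M

Q₀ = 854.4 vs Keq = 14.93 ⇒ Q>K, reverse
Step 1:
                  L         C
  Initial    0.4226      8.03
  Change      1.105   -0.7365
  Equil       1.527     7.294
  solve Keq expr → x = -0.3682; check Q = 14.93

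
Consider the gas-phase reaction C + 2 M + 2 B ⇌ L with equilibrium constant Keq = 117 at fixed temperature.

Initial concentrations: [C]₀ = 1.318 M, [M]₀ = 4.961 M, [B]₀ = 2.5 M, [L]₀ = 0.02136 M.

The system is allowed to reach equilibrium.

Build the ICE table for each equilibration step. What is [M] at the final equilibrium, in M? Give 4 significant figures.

[M]_eq = 2.573 M

Q₀ = 1.0536e-04 vs Keq = 117 ⇒ Q<K, forward
Step 1:
                  C         M         B         L
  I           1.318     4.961       2.5   0.02136
  C          -1.194    -2.388    -2.388     1.194
  E          0.1242     2.573    0.1124     1.215
  solve Keq expr → x = 1.194; check Q = 117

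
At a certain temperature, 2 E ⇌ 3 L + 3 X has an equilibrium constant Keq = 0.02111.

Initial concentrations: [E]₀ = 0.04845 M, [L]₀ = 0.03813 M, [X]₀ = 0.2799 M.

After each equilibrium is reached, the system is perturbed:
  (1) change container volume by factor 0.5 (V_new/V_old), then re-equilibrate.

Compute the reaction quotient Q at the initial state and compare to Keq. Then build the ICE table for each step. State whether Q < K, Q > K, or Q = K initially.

Q₀ = 5.1787e-04; Q < K (proceeds forward)

Q₀ = 5.1787e-04 vs Keq = 0.02111 ⇒ Q<K, forward
Step 1:
                    E           L           X
  I           0.04845     0.03813      0.2799
  C          -0.02389     0.03583     0.03583
  E           0.02456     0.07396      0.3157
  solve Keq expr → x = 0.01194; check Q = 0.02111
Then change container volume by factor 0.5 (V_new/V_old).
Step 2:
                    E           L           X
  I           0.04912      0.1479      0.6315
  C           0.03653     -0.0548     -0.0548
  E           0.08566     0.09313      0.5767
  solve Keq expr → x = -0.01827; check Q = 0.02111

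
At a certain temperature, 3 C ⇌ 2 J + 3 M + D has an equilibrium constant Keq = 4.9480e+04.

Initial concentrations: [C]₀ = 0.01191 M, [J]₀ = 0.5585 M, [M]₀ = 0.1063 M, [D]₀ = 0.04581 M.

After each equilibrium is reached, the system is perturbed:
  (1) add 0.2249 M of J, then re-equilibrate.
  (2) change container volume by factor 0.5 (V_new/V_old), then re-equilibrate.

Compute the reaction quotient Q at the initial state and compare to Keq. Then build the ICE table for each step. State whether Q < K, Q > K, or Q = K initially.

Q₀ = 10.16; Q < K (proceeds forward)

Q₀ = 10.16 vs Keq = 4.9480e+04 ⇒ Q<K, forward
Step 1:
                   C          J          M          D
  init       0.01191     0.5585     0.1063    0.04581
  Δ         -0.01111   0.007404    0.01111   0.003702
  eq      8.0343e-04     0.5659     0.1174    0.04951
  solve Keq expr → x = 0.003702; check Q = 4.9480e+04
Then add 0.2249 M of J.
Step 2:
                   C          J          M          D
  init    8.0343e-04     0.7908     0.1174    0.04951
  Δ       1.9854e-04 -1.3236e-04 -1.9854e-04 -6.6180e-05
  eq        0.001002     0.7907     0.1172    0.04945
  solve Keq expr → x = -6.6180e-05; check Q = 4.9480e+04
Then change container volume by factor 0.5 (V_new/V_old).
Step 3:
                   C          J          M          D
  init      0.002004      1.581     0.2344    0.09889
  Δ         0.001959  -0.001306  -0.001959 -6.5316e-04
  eq        0.003963       1.58     0.2325    0.09824
  solve Keq expr → x = -6.5316e-04; check Q = 4.9480e+04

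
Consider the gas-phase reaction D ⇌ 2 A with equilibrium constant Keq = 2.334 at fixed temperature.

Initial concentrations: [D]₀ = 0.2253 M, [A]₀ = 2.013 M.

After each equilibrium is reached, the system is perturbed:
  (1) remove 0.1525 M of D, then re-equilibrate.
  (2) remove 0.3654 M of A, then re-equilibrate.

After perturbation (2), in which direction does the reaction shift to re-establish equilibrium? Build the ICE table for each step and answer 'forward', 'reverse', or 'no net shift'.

Direction: forward

Q₀ = 17.99 vs Keq = 2.334 ⇒ Q>K, reverse
Step 1:
                  D         A
  init       0.2253     2.013
  Δ          0.4017   -0.8033
  eq          0.627      1.21
  solve Keq expr → x = -0.4017; check Q = 2.334
Then remove 0.1525 M of D.
Step 2:
                  D         A
  init       0.4745      1.21
  Δ         0.05108   -0.1022
  eq         0.5255     1.108
  solve Keq expr → x = -0.05108; check Q = 2.334
Then remove 0.3654 M of A.
Step 3:
                  D         A
  init       0.5255    0.7421
  Δ         -0.1171    0.2342
  eq         0.4084    0.9764
  solve Keq expr → x = 0.1171; check Q = 2.334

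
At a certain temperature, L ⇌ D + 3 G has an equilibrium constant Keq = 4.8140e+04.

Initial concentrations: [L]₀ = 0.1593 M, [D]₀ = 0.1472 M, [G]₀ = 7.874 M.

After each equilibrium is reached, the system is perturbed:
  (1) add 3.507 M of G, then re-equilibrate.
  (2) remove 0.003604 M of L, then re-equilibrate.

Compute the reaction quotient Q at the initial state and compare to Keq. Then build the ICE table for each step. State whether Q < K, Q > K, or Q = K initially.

Q₀ = 451.1 vs Keq = 4.8140e+04 ⇒ Q<K, forward
Step 1:
                   L          D          G
  init        0.1593     0.1472      7.874
  Δ          -0.1556     0.1556     0.4669
  eq        0.003651     0.3028      8.341
  solve Keq expr → x = 0.1556; check Q = 4.8140e+04
Then add 3.507 M of G.
Step 2:
                   L          D          G
  init      0.003651     0.3028      11.85
  Δ         0.006536  -0.006536   -0.01961
  eq         0.01019     0.2963      11.83
  solve Keq expr → x = -0.006536; check Q = 4.8140e+04
Then remove 0.003604 M of L.
Step 3:
                   L          D          G
  init      0.006582     0.2963      11.83
  Δ         0.003459  -0.003459   -0.01038
  eq         0.01004     0.2929      11.82
  solve Keq expr → x = -0.003459; check Q = 4.8140e+04

Q₀ = 451.1; Q < K (proceeds forward)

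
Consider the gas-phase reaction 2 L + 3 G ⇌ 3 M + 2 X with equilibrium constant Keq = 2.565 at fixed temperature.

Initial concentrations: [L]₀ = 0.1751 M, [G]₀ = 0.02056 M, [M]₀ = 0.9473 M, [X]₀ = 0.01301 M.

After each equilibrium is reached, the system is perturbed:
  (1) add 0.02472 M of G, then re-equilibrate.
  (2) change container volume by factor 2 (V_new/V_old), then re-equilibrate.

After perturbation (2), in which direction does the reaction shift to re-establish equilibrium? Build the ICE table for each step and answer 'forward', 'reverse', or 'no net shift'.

Direction: no net shift

Q₀ = 540 vs Keq = 2.565 ⇒ Q>K, reverse
Step 1:
                    L           G           M           X
  I            0.1751     0.02056      0.9473     0.01301
  C           0.01069     0.01604    -0.01604    -0.01069
  E            0.1858      0.0366      0.9313    0.002318
  solve Keq expr → x = -0.005346; check Q = 2.565
Then add 0.02472 M of G.
Step 2:
                    L           G           M           X
  I            0.1858     0.06132      0.9313    0.002318
  C         -0.002225   -0.003337    0.003337    0.002225
  E            0.1836     0.05798      0.9346    0.004543
  solve Keq expr → x = 0.001112; check Q = 2.565
Then change container volume by factor 2 (V_new/V_old).
Step 3:
                    L           G           M           X
  I           0.09178     0.02899      0.4673    0.002271
  C                 0           0           0           0
  E           0.09178     0.02899      0.4673    0.002271
  solve Keq expr → x = 0; check Q = 2.565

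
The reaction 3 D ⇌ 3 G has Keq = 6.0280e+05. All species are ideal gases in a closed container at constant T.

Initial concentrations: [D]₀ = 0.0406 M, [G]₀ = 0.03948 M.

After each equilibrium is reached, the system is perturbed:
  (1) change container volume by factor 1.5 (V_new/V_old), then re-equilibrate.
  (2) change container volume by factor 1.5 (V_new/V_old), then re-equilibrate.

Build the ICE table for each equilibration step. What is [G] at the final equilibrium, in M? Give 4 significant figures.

[G]_eq = 0.03517 M

Q₀ = 0.9195 vs Keq = 6.0280e+05 ⇒ Q<K, forward
Step 1:
                    D           G
  Initial      0.0406     0.03948
  Change     -0.03966     0.03966
  Equil    9.3689e-04     0.07914
  solve Keq expr → x = 0.01322; check Q = 6.0280e+05
Then change container volume by factor 1.5 (V_new/V_old).
Step 2:
                    D           G
  Initial  6.2459e-04     0.05276
  Change            0           0
  Equil    6.2459e-04     0.05276
  solve Keq expr → x = 0; check Q = 6.0280e+05
Then change container volume by factor 1.5 (V_new/V_old).
Step 3:
                    D           G
  Initial  4.1640e-04     0.03517
  Change            0           0
  Equil    4.1640e-04     0.03517
  solve Keq expr → x = 0; check Q = 6.0280e+05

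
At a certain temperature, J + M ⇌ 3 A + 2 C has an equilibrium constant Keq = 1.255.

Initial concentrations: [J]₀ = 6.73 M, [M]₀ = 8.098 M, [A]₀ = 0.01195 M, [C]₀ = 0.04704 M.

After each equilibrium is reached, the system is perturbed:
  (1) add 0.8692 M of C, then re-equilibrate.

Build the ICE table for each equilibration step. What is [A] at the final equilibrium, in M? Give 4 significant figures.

Q₀ = 6.9286e-11 vs Keq = 1.255 ⇒ Q<K, forward
Step 1:
                   J          M          A          C
  Initial       6.73      8.098    0.01195    0.04704
  Change     -0.8568    -0.8568       2.57      1.714
  Equil        5.873      7.241      2.582      1.761
  solve Keq expr → x = 0.8568; check Q = 1.255
Then add 0.8692 M of C.
Step 2:
                   J          M          A          C
  Initial      5.873      7.241      2.582       2.63
  Change      0.1403     0.1403     -0.421    -0.2807
  Equil        6.014      7.382      2.161      2.349
  solve Keq expr → x = -0.1403; check Q = 1.255

[A]_eq = 2.161 M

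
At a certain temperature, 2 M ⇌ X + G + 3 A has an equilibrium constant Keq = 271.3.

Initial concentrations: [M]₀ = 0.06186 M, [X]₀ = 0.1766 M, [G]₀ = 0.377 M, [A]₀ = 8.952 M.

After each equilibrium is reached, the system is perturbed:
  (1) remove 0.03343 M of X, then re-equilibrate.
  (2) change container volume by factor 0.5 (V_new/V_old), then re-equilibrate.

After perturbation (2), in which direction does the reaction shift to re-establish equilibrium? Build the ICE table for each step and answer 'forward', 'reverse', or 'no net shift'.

Direction: reverse

Q₀ = 1.2482e+04 vs Keq = 271.3 ⇒ Q>K, reverse
Step 1:
                    M           X           G           A
  init        0.06186      0.1766       0.377       8.952
  Δ            0.1815    -0.09075    -0.09075     -0.2723
  eq           0.2434     0.08585      0.2862        8.68
  solve Keq expr → x = -0.09075; check Q = 271.3
Then remove 0.03343 M of X.
Step 2:
                    M           X           G           A
  init         0.2434     0.05242      0.2862        8.68
  Δ          -0.02537     0.01268     0.01268     0.03805
  eq            0.218      0.0651      0.2989       8.718
  solve Keq expr → x = 0.01268; check Q = 271.3
Then change container volume by factor 0.5 (V_new/V_old).
Step 3:
                    M           X           G           A
  init          0.436      0.1302      0.5979       17.44
  Δ            0.1802    -0.09009    -0.09009     -0.2703
  eq           0.6162     0.04011      0.5078       17.17
  solve Keq expr → x = -0.09009; check Q = 271.3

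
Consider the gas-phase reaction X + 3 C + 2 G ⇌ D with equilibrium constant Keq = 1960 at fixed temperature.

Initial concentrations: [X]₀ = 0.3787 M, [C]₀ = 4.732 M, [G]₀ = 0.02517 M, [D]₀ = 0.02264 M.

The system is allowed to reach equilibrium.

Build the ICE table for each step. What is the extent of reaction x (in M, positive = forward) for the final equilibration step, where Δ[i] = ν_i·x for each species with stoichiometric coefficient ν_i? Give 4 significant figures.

Q₀ = 0.8906 vs Keq = 1960 ⇒ Q<K, forward
Step 1:
                  X         C         G         D
  Initial    0.3787     4.732   0.02517   0.02264
  Change   -0.01224  -0.03673  -0.02449   0.01224
  Equil      0.3665     4.695 6.8497e-04   0.03488
  solve Keq expr → x = 0.01224; check Q = 1960

x = 0.01224 M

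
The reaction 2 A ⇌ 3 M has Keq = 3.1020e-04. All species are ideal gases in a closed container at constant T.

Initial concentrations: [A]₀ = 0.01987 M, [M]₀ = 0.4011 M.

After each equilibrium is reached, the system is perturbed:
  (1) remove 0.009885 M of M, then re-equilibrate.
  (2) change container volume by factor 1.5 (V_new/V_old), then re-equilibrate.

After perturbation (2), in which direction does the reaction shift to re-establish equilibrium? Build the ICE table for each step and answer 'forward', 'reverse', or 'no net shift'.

Q₀ = 163.4 vs Keq = 3.1020e-04 ⇒ Q>K, reverse
Step 1:
                   A          M
  init       0.01987     0.4011
  Δ           0.2486    -0.3729
  eq          0.2685    0.02817
  solve Keq expr → x = -0.1243; check Q = 3.1020e-04
Then remove 0.009885 M of M.
Step 2:
                   A          M
  init        0.2685    0.01829
  Δ        -0.006295   0.009443
  eq          0.2622    0.02773
  solve Keq expr → x = 0.003148; check Q = 3.1020e-04
Then change container volume by factor 1.5 (V_new/V_old).
Step 3:
                   A          M
  init        0.1748    0.01849
  Δ        -0.001692   0.002539
  eq          0.1731    0.02103
  solve Keq expr → x = 8.4618e-04; check Q = 3.1020e-04

Direction: forward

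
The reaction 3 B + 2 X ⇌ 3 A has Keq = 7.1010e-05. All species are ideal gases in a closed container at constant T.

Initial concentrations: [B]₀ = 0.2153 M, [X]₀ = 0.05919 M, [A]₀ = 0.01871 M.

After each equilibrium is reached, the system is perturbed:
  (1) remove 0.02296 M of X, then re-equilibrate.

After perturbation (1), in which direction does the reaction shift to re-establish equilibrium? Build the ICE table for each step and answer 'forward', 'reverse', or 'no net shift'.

Q₀ = 0.1873 vs Keq = 7.1010e-05 ⇒ Q>K, reverse
Step 1:
                  B         X         A
  I          0.2153   0.05919   0.01871
  C         0.01707   0.01138  -0.01707
  E          0.2324   0.07057  0.001643
  solve Keq expr → x = -0.005689; check Q = 7.1010e-05
Then remove 0.02296 M of X.
Step 2:
                  B         X         A
  I          0.2324   0.04761  0.001643
  C       3.7279e-04 2.4853e-04 -3.7279e-04
  E          0.2327   0.04786   0.00127
  solve Keq expr → x = -1.2426e-04; check Q = 7.1010e-05

Direction: reverse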